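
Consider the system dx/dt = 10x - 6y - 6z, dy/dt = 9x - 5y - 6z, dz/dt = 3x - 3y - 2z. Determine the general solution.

x(t) = c_1e^(-2t) + c_2e^(4t), y(t) = c_1e^(-2t) + c_2e^(4t) - c_3e^(t), z(t) = c_1e^(-2t) + c_3e^(t)

Coefficient matrix A = [[10, -6, -6], [9, -5, -6], [3, -3, -2]].
det(A - λI) = 0 gives eigenvalues λ = -2, 4, 1.
For λ=-2: eigenvector (1,1,1).
For λ=4: eigenvector (1,1,0).
For λ=1: eigenvector (0,-1,1).
General solution: c_1e^(-2t)(1,1,1) + c_2e^(4t)(1,1,0) + c_3e^(t)(0,-1,1).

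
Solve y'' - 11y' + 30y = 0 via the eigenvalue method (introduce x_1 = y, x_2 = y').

y(t) = K_1e^(6t) + K_2e^(5t)

Let x_1 = y, x_2 = y'. Then x_1' = x_2 and x_2' = -30x_1 + 11x_2.
A = [[0,1],[-30,11]]; det(A-λI) = λ^2 - 11λ + 30.
Eigenvalues λ = 6, 5 with eigenvectors (1,6), (1,5).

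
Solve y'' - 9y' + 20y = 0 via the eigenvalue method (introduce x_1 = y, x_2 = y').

Let x_1 = y, x_2 = y'. Then x_1' = x_2 and x_2' = -20x_1 + 9x_2.
A = [[0,1],[-20,9]]; det(A-λI) = λ^2 - 9λ + 20.
Eigenvalues λ = 5, 4 with eigenvectors (1,5), (1,4).

y(t) = c_1e^(5t) + c_2e^(4t)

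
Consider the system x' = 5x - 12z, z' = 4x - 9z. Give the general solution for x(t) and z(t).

Coefficient matrix A = [[5, -12], [4, -9]].
Characteristic polynomial det(A - λI) = λ^2 + 4λ + 3 = 0.
Eigenvalues λ = -3, -1.
For λ=-3: (A-λI) row 1 is [8, -12], so an eigenvector is (3, 2).
For λ=-1: (A-λI) row 1 is [6, -12], so an eigenvector is (2, 1).
General solution: C_1e^(-3t)(3,2) + C_2e^(-t)(2,1).

x(t) = 3C_1e^(-3t) + 2C_2e^(-t), z(t) = 2C_1e^(-3t) + C_2e^(-t)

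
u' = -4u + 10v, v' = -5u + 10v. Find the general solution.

u(t) = K_1e^(3t)sin(t) - 3K_1e^(3t)cos(t) - 3K_2e^(3t)sin(t) - K_2e^(3t)cos(t), v(t) = K_1e^(3t)sin(t) - 2K_1e^(3t)cos(t) - 2K_2e^(3t)sin(t) - K_2e^(3t)cos(t)

Coefficient matrix A = [[-4, 10], [-5, 10]].
Characteristic polynomial det(A - λI) = λ^2 - 6λ + 10 = 0.
Eigenvalues λ = 3 ± i (complex conjugate pair).
For λ=3+i: an eigenvector is (-3,-2) - i(1,1) = (-3 - i, -2 - i).
A real fundamental pair from Re and Im of e^((3+i)t)v: X_1 = e^(3t)(cos(t)·(-3,-2) + sin(t)·(1,1)), X_2 = e^(3t)(sin(t)·(-3,-2) - cos(t)·(1,1)).
General solution: K_1X_1 + K_2X_2.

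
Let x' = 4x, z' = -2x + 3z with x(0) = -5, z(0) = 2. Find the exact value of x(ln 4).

A = [[4,0],[-2,3]]; eigenvalues λ = 4, 3.
Eigenvectors: (-1,2) for λ=4, (0,1) for λ=3.
From the initial condition, c_1 = 5, c_2 = -8.
x(ln 4) = (5)(4^4)(-1) + (-8)(4^3)(0) = -1280.

-1280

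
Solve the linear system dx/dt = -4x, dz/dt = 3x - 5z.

Coefficient matrix A = [[-4, 0], [3, -5]].
Characteristic polynomial det(A - λI) = λ^2 + 9λ + 20 = 0.
Eigenvalues λ = -4, -5.
For λ=-4: (A-λI) row 2 is [3, -1], so an eigenvector is (-1, -3).
For λ=-5: (A-λI) row 1 is [1, 0], so an eigenvector is (0, 1).
General solution: C_1e^(-4t)(-1,-3) + C_2e^(-5t)(0,1).

x(t) = -C_1e^(-4t), z(t) = -3C_1e^(-4t) + C_2e^(-5t)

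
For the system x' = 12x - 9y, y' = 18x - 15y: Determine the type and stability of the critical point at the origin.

A = [[12,-9],[18,-15]]; det(A-λI) = λ^2 + 3λ - 18.
λ = 3, -6: opposite signs.

saddle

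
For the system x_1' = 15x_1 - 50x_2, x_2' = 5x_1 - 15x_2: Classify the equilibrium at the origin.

A = [[15,-50],[5,-15]]; det(A-λI) = λ^2 + 25.
λ = 0 ± 5i: zero real part.

center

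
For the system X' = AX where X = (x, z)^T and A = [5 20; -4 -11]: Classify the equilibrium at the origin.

A = [[5,20],[-4,-11]]; det(A-λI) = λ^2 + 6λ + 25.
λ = -3 ± 4i: negative real part.

stable spiral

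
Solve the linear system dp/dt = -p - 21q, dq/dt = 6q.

Coefficient matrix A = [[-1, -21], [0, 6]].
Characteristic polynomial det(A - λI) = λ^2 - 5λ - 6 = 0.
Eigenvalues λ = 6, -1.
For λ=6: (A-λI) row 1 is [-7, -21], so an eigenvector is (3, -1).
For λ=-1: (A-λI) row 1 is [0, -21], so an eigenvector is (1, 0).
General solution: c_1e^(6t)(3,-1) + c_2e^(-t)(1,0).

p(t) = 3c_1e^(6t) + c_2e^(-t), q(t) = -c_1e^(6t)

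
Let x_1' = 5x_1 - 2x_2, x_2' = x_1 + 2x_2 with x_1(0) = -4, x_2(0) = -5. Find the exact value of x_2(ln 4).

-128

A = [[5,-2],[1,2]]; eigenvalues λ = 3, 4.
Eigenvectors: (-1,-1) for λ=3, (2,1) for λ=4.
From the initial condition, c_1 = 6, c_2 = 1.
x_2(ln 4) = (6)(4^3)(-1) + (1)(4^4)(1) = -128.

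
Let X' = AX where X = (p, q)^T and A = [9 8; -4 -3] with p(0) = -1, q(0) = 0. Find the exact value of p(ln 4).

-2044

A = [[9,8],[-4,-3]]; eigenvalues λ = 1, 5.
Eigenvectors: (-1,1) for λ=1, (2,-1) for λ=5.
From the initial condition, c_1 = -1, c_2 = -1.
p(ln 4) = (-1)(4^1)(-1) + (-1)(4^5)(2) = -2044.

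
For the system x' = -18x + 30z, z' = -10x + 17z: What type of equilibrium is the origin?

A = [[-18,30],[-10,17]]; det(A-λI) = λ^2 + λ - 6.
λ = -3, 2: opposite signs.

saddle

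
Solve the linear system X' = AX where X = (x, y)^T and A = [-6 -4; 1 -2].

x(t) = -2c_1e^(-4t) - 2c_2te^(-4t) + 3c_2e^(-4t), y(t) = c_1e^(-4t) + c_2te^(-4t) - c_2e^(-4t)

Coefficient matrix A = [[-6, -4], [1, -2]].
Characteristic polynomial det(A - λI) = λ^2 + 8λ + 16 = 0.
Single eigenvalue λ = -4 with algebraic multiplicity 2.
Eigenvector v = (-2,1); generalized eigenvector w with (A-λI)w=v is (3,-1).
General solution: e^(-4t)[c_1·v + c_2·(t·v + w)].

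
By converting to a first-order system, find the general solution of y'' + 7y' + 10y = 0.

y(t) = K_1e^(-2t) + K_2e^(-5t)

Let x_1 = y, x_2 = y'. Then x_1' = x_2 and x_2' = -10x_1 - 7x_2.
A = [[0,1],[-10,-7]]; det(A-λI) = λ^2 + 7λ + 10.
Eigenvalues λ = -2, -5 with eigenvectors (1,-2), (1,-5).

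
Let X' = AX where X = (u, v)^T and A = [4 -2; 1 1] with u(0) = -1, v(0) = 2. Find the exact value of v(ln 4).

-112

A = [[4,-2],[1,1]]; eigenvalues λ = 2, 3.
Eigenvectors: (1,1) for λ=2, (-2,-1) for λ=3.
From the initial condition, c_1 = 5, c_2 = 3.
v(ln 4) = (5)(4^2)(1) + (3)(4^3)(-1) = -112.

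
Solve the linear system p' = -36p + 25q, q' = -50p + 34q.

p(t) = 2C_1e^(-t)sin(5t) - C_1e^(-t)cos(5t) - C_2e^(-t)sin(5t) - 2C_2e^(-t)cos(5t), q(t) = 3C_1e^(-t)sin(5t) - C_1e^(-t)cos(5t) - C_2e^(-t)sin(5t) - 3C_2e^(-t)cos(5t)

Coefficient matrix A = [[-36, 25], [-50, 34]].
Characteristic polynomial det(A - λI) = λ^2 + 2λ + 26 = 0.
Eigenvalues λ = -1 ± 5i (complex conjugate pair).
For λ=-1+5i: an eigenvector is (-1,-1) - i(2,3) = (-1 - 2i, -1 - 3i).
A real fundamental pair from Re and Im of e^((-1+5i)t)v: X_1 = e^(-t)(cos(5t)·(-1,-1) + sin(5t)·(2,3)), X_2 = e^(-t)(sin(5t)·(-1,-1) - cos(5t)·(2,3)).
General solution: C_1X_1 + C_2X_2.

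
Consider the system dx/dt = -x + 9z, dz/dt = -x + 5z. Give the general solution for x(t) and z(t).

x(t) = 3c_1e^(2t) + 3c_2te^(2t) - c_2e^(2t), z(t) = c_1e^(2t) + c_2te^(2t)

Coefficient matrix A = [[-1, 9], [-1, 5]].
Characteristic polynomial det(A - λI) = λ^2 - 4λ + 4 = 0.
Single eigenvalue λ = 2 with algebraic multiplicity 2.
Eigenvector v = (3,1); generalized eigenvector w with (A-λI)w=v is (-1,0).
General solution: e^(2t)[c_1·v + c_2·(t·v + w)].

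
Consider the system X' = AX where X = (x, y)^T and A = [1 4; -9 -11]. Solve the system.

Coefficient matrix A = [[1, 4], [-9, -11]].
Characteristic polynomial det(A - λI) = λ^2 + 10λ + 25 = 0.
Single eigenvalue λ = -5 with algebraic multiplicity 2.
Eigenvector v = (2,-3); generalized eigenvector w with (A-λI)w=v is (1,-1).
General solution: e^(-5t)[K_1·v + K_2·(t·v + w)].

x(t) = 2K_1e^(-5t) + 2K_2te^(-5t) + K_2e^(-5t), y(t) = -3K_1e^(-5t) - 3K_2te^(-5t) - K_2e^(-5t)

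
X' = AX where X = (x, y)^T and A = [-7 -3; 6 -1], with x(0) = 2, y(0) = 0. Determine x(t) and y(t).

Coefficient matrix A = [[-7, -3], [6, -1]].
Characteristic polynomial det(A - λI) = λ^2 + 8λ + 25 = 0.
Eigenvalues λ = -4 ± 3i (complex conjugate pair).
For λ=-4+3i: an eigenvector is (0,-1) - i(1,-1) = (0 - i, -1 + i).
A real fundamental pair from Re and Im of e^((-4+3i)t)v: X_1 = e^(-4t)(cos(3t)·(0,-1) + sin(3t)·(1,-1)), X_2 = e^(-4t)(sin(3t)·(0,-1) - cos(3t)·(1,-1)).
General solution: c_1X_1 + c_2X_2.
Applying x(0)=2, y(0)=0 gives c_1=-2, c_2=-2.

x(t) = -2e^(-4t)sin(3t) + 2e^(-4t)cos(3t), y(t) = 4e^(-4t)sin(3t)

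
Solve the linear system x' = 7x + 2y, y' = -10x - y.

x(t) = c_1e^(3t)sin(2t) - c_2e^(3t)cos(2t), y(t) = -2c_1e^(3t)sin(2t) + c_1e^(3t)cos(2t) + c_2e^(3t)sin(2t) + 2c_2e^(3t)cos(2t)

Coefficient matrix A = [[7, 2], [-10, -1]].
Characteristic polynomial det(A - λI) = λ^2 - 6λ + 13 = 0.
Eigenvalues λ = 3 ± 2i (complex conjugate pair).
For λ=3+2i: an eigenvector is (0,1) - i(1,-2) = (0 - i, 1 + 2i).
A real fundamental pair from Re and Im of e^((3+2i)t)v: X_1 = e^(3t)(cos(2t)·(0,1) + sin(2t)·(1,-2)), X_2 = e^(3t)(sin(2t)·(0,1) - cos(2t)·(1,-2)).
General solution: c_1X_1 + c_2X_2.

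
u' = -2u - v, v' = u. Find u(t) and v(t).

Coefficient matrix A = [[-2, -1], [1, 0]].
Characteristic polynomial det(A - λI) = λ^2 + 2λ + 1 = 0.
Single eigenvalue λ = -1 with algebraic multiplicity 2.
Eigenvector v = (1,-1); generalized eigenvector w with (A-λI)w=v is (1,-2).
General solution: e^(-t)[c_1·v + c_2·(t·v + w)].

u(t) = c_1e^(-t) + c_2te^(-t) + c_2e^(-t), v(t) = -c_1e^(-t) - c_2te^(-t) - 2c_2e^(-t)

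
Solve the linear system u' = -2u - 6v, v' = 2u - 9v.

u(t) = -2c_1e^(-5t) - 3c_2e^(-6t), v(t) = -c_1e^(-5t) - 2c_2e^(-6t)

Coefficient matrix A = [[-2, -6], [2, -9]].
Characteristic polynomial det(A - λI) = λ^2 + 11λ + 30 = 0.
Eigenvalues λ = -5, -6.
For λ=-5: (A-λI) row 1 is [3, -6], so an eigenvector is (-2, -1).
For λ=-6: (A-λI) row 1 is [4, -6], so an eigenvector is (-3, -2).
General solution: c_1e^(-5t)(-2,-1) + c_2e^(-6t)(-3,-2).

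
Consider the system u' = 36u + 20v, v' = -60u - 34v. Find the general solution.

u(t) = C_1e^(-4t) - 2C_2e^(6t), v(t) = -2C_1e^(-4t) + 3C_2e^(6t)

Coefficient matrix A = [[36, 20], [-60, -34]].
Characteristic polynomial det(A - λI) = λ^2 - 2λ - 24 = 0.
Eigenvalues λ = -4, 6.
For λ=-4: (A-λI) row 1 is [40, 20], so an eigenvector is (1, -2).
For λ=6: (A-λI) row 1 is [30, 20], so an eigenvector is (-2, 3).
General solution: C_1e^(-4t)(1,-2) + C_2e^(6t)(-2,3).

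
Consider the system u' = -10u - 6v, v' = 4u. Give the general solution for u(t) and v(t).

Coefficient matrix A = [[-10, -6], [4, 0]].
Characteristic polynomial det(A - λI) = λ^2 + 10λ + 24 = 0.
Eigenvalues λ = -6, -4.
For λ=-6: (A-λI) row 1 is [-4, -6], so an eigenvector is (-3, 2).
For λ=-4: (A-λI) row 1 is [-6, -6], so an eigenvector is (-1, 1).
General solution: K_1e^(-6t)(-3,2) + K_2e^(-4t)(-1,1).

u(t) = -3K_1e^(-6t) - K_2e^(-4t), v(t) = 2K_1e^(-6t) + K_2e^(-4t)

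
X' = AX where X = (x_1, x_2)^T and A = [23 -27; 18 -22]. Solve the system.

Coefficient matrix A = [[23, -27], [18, -22]].
Characteristic polynomial det(A - λI) = λ^2 - λ - 20 = 0.
Eigenvalues λ = 5, -4.
For λ=5: (A-λI) row 1 is [18, -27], so an eigenvector is (-3, -2).
For λ=-4: (A-λI) row 1 is [27, -27], so an eigenvector is (1, 1).
General solution: c_1e^(5t)(-3,-2) + c_2e^(-4t)(1,1).

x_1(t) = -3c_1e^(5t) + c_2e^(-4t), x_2(t) = -2c_1e^(5t) + c_2e^(-4t)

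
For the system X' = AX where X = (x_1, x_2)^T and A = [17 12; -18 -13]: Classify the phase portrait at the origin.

A = [[17,12],[-18,-13]]; det(A-λI) = λ^2 - 4λ - 5.
λ = -1, 5: opposite signs.

saddle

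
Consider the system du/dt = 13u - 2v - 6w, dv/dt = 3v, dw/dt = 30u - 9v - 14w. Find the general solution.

u(t) = c_1e^(t) + 2c_2e^(-2t) + 2c_3e^(3t), v(t) = c_3e^(3t), w(t) = 2c_1e^(t) + 5c_2e^(-2t) + 3c_3e^(3t)

Coefficient matrix A = [[13, -2, -6], [0, 3, 0], [30, -9, -14]].
det(A - λI) = 0 gives eigenvalues λ = 1, -2, 3.
For λ=1: eigenvector (1,0,2).
For λ=-2: eigenvector (2,0,5).
For λ=3: eigenvector (2,1,3).
General solution: c_1e^(t)(1,0,2) + c_2e^(-2t)(2,0,5) + c_3e^(3t)(2,1,3).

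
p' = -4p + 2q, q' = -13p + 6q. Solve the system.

p(t) = -C_1e^(t)sin(t) - C_1e^(t)cos(t) - C_2e^(t)sin(t) + C_2e^(t)cos(t), q(t) = -2C_1e^(t)sin(t) - 3C_1e^(t)cos(t) - 3C_2e^(t)sin(t) + 2C_2e^(t)cos(t)

Coefficient matrix A = [[-4, 2], [-13, 6]].
Characteristic polynomial det(A - λI) = λ^2 - 2λ + 2 = 0.
Eigenvalues λ = 1 ± i (complex conjugate pair).
For λ=1+i: an eigenvector is (-1,-3) - i(-1,-2) = (-1 + i, -3 + 2i).
A real fundamental pair from Re and Im of e^((1+i)t)v: X_1 = e^(t)(cos(t)·(-1,-3) + sin(t)·(-1,-2)), X_2 = e^(t)(sin(t)·(-1,-3) - cos(t)·(-1,-2)).
General solution: C_1X_1 + C_2X_2.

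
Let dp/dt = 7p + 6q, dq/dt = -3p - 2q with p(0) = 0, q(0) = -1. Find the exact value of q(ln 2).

12

A = [[7,6],[-3,-2]]; eigenvalues λ = 4, 1.
Eigenvectors: (2,-1) for λ=4, (1,-1) for λ=1.
From the initial condition, c_1 = -1, c_2 = 2.
q(ln 2) = (-1)(2^4)(-1) + (2)(2^1)(-1) = 12.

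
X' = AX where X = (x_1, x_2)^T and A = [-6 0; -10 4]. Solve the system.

Coefficient matrix A = [[-6, 0], [-10, 4]].
Characteristic polynomial det(A - λI) = λ^2 + 2λ - 24 = 0.
Eigenvalues λ = 4, -6.
For λ=4: (A-λI) row 1 is [-10, 0], so an eigenvector is (0, 1).
For λ=-6: (A-λI) row 2 is [-10, 10], so an eigenvector is (-1, -1).
General solution: C_1e^(4t)(0,1) + C_2e^(-6t)(-1,-1).

x_1(t) = -C_2e^(-6t), x_2(t) = C_1e^(4t) - C_2e^(-6t)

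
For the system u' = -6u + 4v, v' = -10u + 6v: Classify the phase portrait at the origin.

A = [[-6,4],[-10,6]]; det(A-λI) = λ^2 + 4.
λ = 0 ± 2i: zero real part.

center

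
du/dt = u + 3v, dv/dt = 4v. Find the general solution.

Coefficient matrix A = [[1, 3], [0, 4]].
Characteristic polynomial det(A - λI) = λ^2 - 5λ + 4 = 0.
Eigenvalues λ = 4, 1.
For λ=4: (A-λI) row 1 is [-3, 3], so an eigenvector is (-1, -1).
For λ=1: (A-λI) row 1 is [0, 3], so an eigenvector is (1, 0).
General solution: C_1e^(4t)(-1,-1) + C_2e^(t)(1,0).

u(t) = -C_1e^(4t) + C_2e^(t), v(t) = -C_1e^(4t)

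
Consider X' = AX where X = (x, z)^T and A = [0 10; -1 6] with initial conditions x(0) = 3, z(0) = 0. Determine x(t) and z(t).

x(t) = -9e^(3t)sin(t) + 3e^(3t)cos(t), z(t) = -3e^(3t)sin(t)

Coefficient matrix A = [[0, 10], [-1, 6]].
Characteristic polynomial det(A - λI) = λ^2 - 6λ + 10 = 0.
Eigenvalues λ = 3 ± i (complex conjugate pair).
For λ=3+i: an eigenvector is (-3,-1) - i(-1,0) = (-3 + i, -1).
A real fundamental pair from Re and Im of e^((3+i)t)v: X_1 = e^(3t)(cos(t)·(-3,-1) + sin(t)·(-1,0)), X_2 = e^(3t)(sin(t)·(-3,-1) - cos(t)·(-1,0)).
General solution: c_1X_1 + c_2X_2.
Applying x(0)=3, z(0)=0 gives c_1=0, c_2=3.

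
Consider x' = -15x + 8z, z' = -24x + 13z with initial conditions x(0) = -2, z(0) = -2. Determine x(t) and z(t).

Coefficient matrix A = [[-15, 8], [-24, 13]].
Characteristic polynomial det(A - λI) = λ^2 + 2λ - 3 = 0.
Eigenvalues λ = 1, -3.
For λ=1: (A-λI) row 1 is [-16, 8], so an eigenvector is (1, 2).
For λ=-3: (A-λI) row 1 is [-12, 8], so an eigenvector is (2, 3).
General solution: c_1e^(t)(1,2) + c_2e^(-3t)(2,3).
Applying x(0)=-2, z(0)=-2 gives c_1=2, c_2=-2.

x(t) = 2e^(t) - 4e^(-3t), z(t) = 4e^(t) - 6e^(-3t)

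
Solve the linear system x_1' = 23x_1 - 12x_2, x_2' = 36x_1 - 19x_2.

Coefficient matrix A = [[23, -12], [36, -19]].
Characteristic polynomial det(A - λI) = λ^2 - 4λ - 5 = 0.
Eigenvalues λ = -1, 5.
For λ=-1: (A-λI) row 1 is [24, -12], so an eigenvector is (1, 2).
For λ=5: (A-λI) row 1 is [18, -12], so an eigenvector is (2, 3).
General solution: K_1e^(-t)(1,2) + K_2e^(5t)(2,3).

x_1(t) = K_1e^(-t) + 2K_2e^(5t), x_2(t) = 2K_1e^(-t) + 3K_2e^(5t)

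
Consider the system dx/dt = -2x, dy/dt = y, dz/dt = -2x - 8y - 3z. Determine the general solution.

x(t) = K_3e^(-2t), y(t) = K_2e^(t), z(t) = K_1e^(-3t) - 2K_2e^(t) - 2K_3e^(-2t)

Coefficient matrix A = [[-2, 0, 0], [0, 1, 0], [-2, -8, -3]].
det(A - λI) = 0 gives eigenvalues λ = -3, 1, -2.
For λ=-3: eigenvector (0,0,1).
For λ=1: eigenvector (0,1,-2).
For λ=-2: eigenvector (1,0,-2).
General solution: K_1e^(-3t)(0,0,1) + K_2e^(t)(0,1,-2) + K_3e^(-2t)(1,0,-2).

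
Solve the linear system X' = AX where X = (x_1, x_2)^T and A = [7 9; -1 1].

x_1(t) = -3C_1e^(4t) - 3C_2te^(4t) - C_2e^(4t), x_2(t) = C_1e^(4t) + C_2te^(4t)

Coefficient matrix A = [[7, 9], [-1, 1]].
Characteristic polynomial det(A - λI) = λ^2 - 8λ + 16 = 0.
Single eigenvalue λ = 4 with algebraic multiplicity 2.
Eigenvector v = (-3,1); generalized eigenvector w with (A-λI)w=v is (-1,0).
General solution: e^(4t)[C_1·v + C_2·(t·v + w)].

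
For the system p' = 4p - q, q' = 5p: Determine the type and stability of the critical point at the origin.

unstable spiral

A = [[4,-1],[5,0]]; det(A-λI) = λ^2 - 4λ + 5.
λ = 2 ± i: positive real part.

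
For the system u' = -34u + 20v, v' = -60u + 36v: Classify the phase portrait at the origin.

saddle

A = [[-34,20],[-60,36]]; det(A-λI) = λ^2 - 2λ - 24.
λ = -4, 6: opposite signs.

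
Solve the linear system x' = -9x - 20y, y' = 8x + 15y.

x(t) = -C_1e^(3t)sin(4t) + 2C_1e^(3t)cos(4t) + 2C_2e^(3t)sin(4t) + C_2e^(3t)cos(4t), y(t) = C_1e^(3t)sin(4t) - C_1e^(3t)cos(4t) - C_2e^(3t)sin(4t) - C_2e^(3t)cos(4t)

Coefficient matrix A = [[-9, -20], [8, 15]].
Characteristic polynomial det(A - λI) = λ^2 - 6λ + 25 = 0.
Eigenvalues λ = 3 ± 4i (complex conjugate pair).
For λ=3+4i: an eigenvector is (2,-1) - i(-1,1) = (2 + i, -1 - i).
A real fundamental pair from Re and Im of e^((3+4i)t)v: X_1 = e^(3t)(cos(4t)·(2,-1) + sin(4t)·(-1,1)), X_2 = e^(3t)(sin(4t)·(2,-1) - cos(4t)·(-1,1)).
General solution: C_1X_1 + C_2X_2.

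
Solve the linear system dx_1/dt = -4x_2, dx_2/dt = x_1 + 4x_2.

Coefficient matrix A = [[0, -4], [1, 4]].
Characteristic polynomial det(A - λI) = λ^2 - 4λ + 4 = 0.
Single eigenvalue λ = 2 with algebraic multiplicity 2.
Eigenvector v = (2,-1); generalized eigenvector w with (A-λI)w=v is (-3,1).
General solution: e^(2t)[K_1·v + K_2·(t·v + w)].

x_1(t) = 2K_1e^(2t) + 2K_2te^(2t) - 3K_2e^(2t), x_2(t) = -K_1e^(2t) - K_2te^(2t) + K_2e^(2t)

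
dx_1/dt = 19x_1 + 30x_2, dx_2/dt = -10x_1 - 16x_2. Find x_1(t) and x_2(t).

x_1(t) = 2C_1e^(4t) - 3C_2e^(-t), x_2(t) = -C_1e^(4t) + 2C_2e^(-t)

Coefficient matrix A = [[19, 30], [-10, -16]].
Characteristic polynomial det(A - λI) = λ^2 - 3λ - 4 = 0.
Eigenvalues λ = 4, -1.
For λ=4: (A-λI) row 1 is [15, 30], so an eigenvector is (2, -1).
For λ=-1: (A-λI) row 1 is [20, 30], so an eigenvector is (-3, 2).
General solution: C_1e^(4t)(2,-1) + C_2e^(-t)(-3,2).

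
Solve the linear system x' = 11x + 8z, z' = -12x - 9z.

x(t) = -c_1e^(3t) - 2c_2e^(-t), z(t) = c_1e^(3t) + 3c_2e^(-t)

Coefficient matrix A = [[11, 8], [-12, -9]].
Characteristic polynomial det(A - λI) = λ^2 - 2λ - 3 = 0.
Eigenvalues λ = 3, -1.
For λ=3: (A-λI) row 1 is [8, 8], so an eigenvector is (-1, 1).
For λ=-1: (A-λI) row 1 is [12, 8], so an eigenvector is (-2, 3).
General solution: c_1e^(3t)(-1,1) + c_2e^(-t)(-2,3).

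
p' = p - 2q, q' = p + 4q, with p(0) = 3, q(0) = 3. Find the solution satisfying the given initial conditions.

p(t) = -9e^(3t) + 12e^(2t), q(t) = 9e^(3t) - 6e^(2t)

Coefficient matrix A = [[1, -2], [1, 4]].
Characteristic polynomial det(A - λI) = λ^2 - 5λ + 6 = 0.
Eigenvalues λ = 2, 3.
For λ=2: (A-λI) row 1 is [-1, -2], so an eigenvector is (2, -1).
For λ=3: (A-λI) row 1 is [-2, -2], so an eigenvector is (1, -1).
General solution: K_1e^(2t)(2,-1) + K_2e^(3t)(1,-1).
Applying p(0)=3, q(0)=3 gives K_1=6, K_2=-9.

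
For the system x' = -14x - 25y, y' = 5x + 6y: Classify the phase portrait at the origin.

stable spiral

A = [[-14,-25],[5,6]]; det(A-λI) = λ^2 + 8λ + 41.
λ = -4 ± 5i: negative real part.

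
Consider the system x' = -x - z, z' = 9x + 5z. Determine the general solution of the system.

Coefficient matrix A = [[-1, -1], [9, 5]].
Characteristic polynomial det(A - λI) = λ^2 - 4λ + 4 = 0.
Single eigenvalue λ = 2 with algebraic multiplicity 2.
Eigenvector v = (1,-3); generalized eigenvector w with (A-λI)w=v is (0,-1).
General solution: e^(2t)[C_1·v + C_2·(t·v + w)].

x(t) = C_1e^(2t) + C_2te^(2t), z(t) = -3C_1e^(2t) - 3C_2te^(2t) - C_2e^(2t)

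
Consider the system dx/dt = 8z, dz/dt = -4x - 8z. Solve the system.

Coefficient matrix A = [[0, 8], [-4, -8]].
Characteristic polynomial det(A - λI) = λ^2 + 8λ + 32 = 0.
Eigenvalues λ = -4 ± 4i (complex conjugate pair).
For λ=-4+4i: an eigenvector is (-1,1) - i(1,0) = (-1 - i, 1).
A real fundamental pair from Re and Im of e^((-4+4i)t)v: X_1 = e^(-4t)(cos(4t)·(-1,1) + sin(4t)·(1,0)), X_2 = e^(-4t)(sin(4t)·(-1,1) - cos(4t)·(1,0)).
General solution: K_1X_1 + K_2X_2.

x(t) = K_1e^(-4t)sin(4t) - K_1e^(-4t)cos(4t) - K_2e^(-4t)sin(4t) - K_2e^(-4t)cos(4t), z(t) = K_1e^(-4t)cos(4t) + K_2e^(-4t)sin(4t)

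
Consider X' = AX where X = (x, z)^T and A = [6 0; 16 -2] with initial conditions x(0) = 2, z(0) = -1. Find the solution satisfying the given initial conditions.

x(t) = 2e^(6t), z(t) = 4e^(6t) - 5e^(-2t)

Coefficient matrix A = [[6, 0], [16, -2]].
Characteristic polynomial det(A - λI) = λ^2 - 4λ - 12 = 0.
Eigenvalues λ = -2, 6.
For λ=-2: (A-λI) row 1 is [8, 0], so an eigenvector is (0, -1).
For λ=6: (A-λI) row 2 is [16, -8], so an eigenvector is (1, 2).
General solution: C_1e^(-2t)(0,-1) + C_2e^(6t)(1,2).
Applying x(0)=2, z(0)=-1 gives C_1=5, C_2=2.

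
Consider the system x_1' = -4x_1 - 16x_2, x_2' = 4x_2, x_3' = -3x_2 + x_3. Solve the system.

x_1(t) = C_1e^(-4t) - 2C_2e^(4t), x_2(t) = C_2e^(4t), x_3(t) = -C_2e^(4t) + C_3e^(t)

Coefficient matrix A = [[-4, -16, 0], [0, 4, 0], [0, -3, 1]].
det(A - λI) = 0 gives eigenvalues λ = -4, 4, 1.
For λ=-4: eigenvector (1,0,0).
For λ=4: eigenvector (-2,1,-1).
For λ=1: eigenvector (0,0,1).
General solution: C_1e^(-4t)(1,0,0) + C_2e^(4t)(-2,1,-1) + C_3e^(t)(0,0,1).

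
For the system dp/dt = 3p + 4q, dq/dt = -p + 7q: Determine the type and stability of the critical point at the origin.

unstable improper node

A = [[3,4],[-1,7]]; det(A-λI) = λ^2 - 10λ + 25.
repeated λ = 5 with a single eigenvector.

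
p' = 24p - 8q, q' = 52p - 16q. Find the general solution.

p(t) = c_1e^(4t)sin(4t) - c_1e^(4t)cos(4t) - c_2e^(4t)sin(4t) - c_2e^(4t)cos(4t), q(t) = 2c_1e^(4t)sin(4t) - 3c_1e^(4t)cos(4t) - 3c_2e^(4t)sin(4t) - 2c_2e^(4t)cos(4t)

Coefficient matrix A = [[24, -8], [52, -16]].
Characteristic polynomial det(A - λI) = λ^2 - 8λ + 32 = 0.
Eigenvalues λ = 4 ± 4i (complex conjugate pair).
For λ=4+4i: an eigenvector is (-1,-3) - i(1,2) = (-1 - i, -3 - 2i).
A real fundamental pair from Re and Im of e^((4+4i)t)v: X_1 = e^(4t)(cos(4t)·(-1,-3) + sin(4t)·(1,2)), X_2 = e^(4t)(sin(4t)·(-1,-3) - cos(4t)·(1,2)).
General solution: c_1X_1 + c_2X_2.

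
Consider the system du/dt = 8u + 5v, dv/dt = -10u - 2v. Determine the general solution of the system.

u(t) = C_1e^(3t)cos(5t) + C_2e^(3t)sin(5t), v(t) = -C_1e^(3t)sin(5t) - C_1e^(3t)cos(5t) - C_2e^(3t)sin(5t) + C_2e^(3t)cos(5t)

Coefficient matrix A = [[8, 5], [-10, -2]].
Characteristic polynomial det(A - λI) = λ^2 - 6λ + 34 = 0.
Eigenvalues λ = 3 ± 5i (complex conjugate pair).
For λ=3+5i: an eigenvector is (1,-1) - i(0,-1) = (1, -1 + i).
A real fundamental pair from Re and Im of e^((3+5i)t)v: X_1 = e^(3t)(cos(5t)·(1,-1) + sin(5t)·(0,-1)), X_2 = e^(3t)(sin(5t)·(1,-1) - cos(5t)·(0,-1)).
General solution: C_1X_1 + C_2X_2.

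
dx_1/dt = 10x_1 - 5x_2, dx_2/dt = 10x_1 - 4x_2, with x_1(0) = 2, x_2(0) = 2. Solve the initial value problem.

x_1(t) = 4e^(3t)sin(t) + 2e^(3t)cos(t), x_2(t) = 6e^(3t)sin(t) + 2e^(3t)cos(t)

Coefficient matrix A = [[10, -5], [10, -4]].
Characteristic polynomial det(A - λI) = λ^2 - 6λ + 10 = 0.
Eigenvalues λ = 3 ± i (complex conjugate pair).
For λ=3+i: an eigenvector is (2,3) - i(-1,-1) = (2 + i, 3 + i).
A real fundamental pair from Re and Im of e^((3+i)t)v: X_1 = e^(3t)(cos(t)·(2,3) + sin(t)·(-1,-1)), X_2 = e^(3t)(sin(t)·(2,3) - cos(t)·(-1,-1)).
General solution: c_1X_1 + c_2X_2.
Applying x_1(0)=2, x_2(0)=2 gives c_1=0, c_2=2.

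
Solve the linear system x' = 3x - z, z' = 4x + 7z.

Coefficient matrix A = [[3, -1], [4, 7]].
Characteristic polynomial det(A - λI) = λ^2 - 10λ + 25 = 0.
Single eigenvalue λ = 5 with algebraic multiplicity 2.
Eigenvector v = (1,-2); generalized eigenvector w with (A-λI)w=v is (-1,1).
General solution: e^(5t)[K_1·v + K_2·(t·v + w)].

x(t) = K_1e^(5t) + K_2te^(5t) - K_2e^(5t), z(t) = -2K_1e^(5t) - 2K_2te^(5t) + K_2e^(5t)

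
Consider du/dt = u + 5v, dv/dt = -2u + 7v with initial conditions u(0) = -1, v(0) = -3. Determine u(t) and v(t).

Coefficient matrix A = [[1, 5], [-2, 7]].
Characteristic polynomial det(A - λI) = λ^2 - 8λ + 17 = 0.
Eigenvalues λ = 4 ± i (complex conjugate pair).
For λ=4+i: an eigenvector is (-1,-1) - i(-2,-1) = (-1 + 2i, -1 + i).
A real fundamental pair from Re and Im of e^((4+i)t)v: X_1 = e^(4t)(cos(t)·(-1,-1) + sin(t)·(-2,-1)), X_2 = e^(4t)(sin(t)·(-1,-1) - cos(t)·(-2,-1)).
General solution: C_1X_1 + C_2X_2.
Applying u(0)=-1, v(0)=-3 gives C_1=5, C_2=2.

u(t) = -12e^(4t)sin(t) - e^(4t)cos(t), v(t) = -7e^(4t)sin(t) - 3e^(4t)cos(t)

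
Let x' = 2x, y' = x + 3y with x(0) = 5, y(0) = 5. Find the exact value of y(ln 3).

A = [[2,0],[1,3]]; eigenvalues λ = 2, 3.
Eigenvectors: (1,-1) for λ=2, (0,-1) for λ=3.
From the initial condition, c_1 = 5, c_2 = -10.
y(ln 3) = (5)(3^2)(-1) + (-10)(3^3)(-1) = 225.

225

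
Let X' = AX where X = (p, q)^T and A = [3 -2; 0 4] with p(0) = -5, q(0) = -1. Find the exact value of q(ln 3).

-81

A = [[3,-2],[0,4]]; eigenvalues λ = 4, 3.
Eigenvectors: (-2,1) for λ=4, (-1,0) for λ=3.
From the initial condition, c_1 = -1, c_2 = 7.
q(ln 3) = (-1)(3^4)(1) + (7)(3^3)(0) = -81.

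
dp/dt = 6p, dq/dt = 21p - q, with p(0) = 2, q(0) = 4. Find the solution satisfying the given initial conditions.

p(t) = 2e^(6t), q(t) = 6e^(6t) - 2e^(-t)

Coefficient matrix A = [[6, 0], [21, -1]].
Characteristic polynomial det(A - λI) = λ^2 - 5λ - 6 = 0.
Eigenvalues λ = -1, 6.
For λ=-1: (A-λI) row 1 is [7, 0], so an eigenvector is (0, -1).
For λ=6: (A-λI) row 2 is [21, -7], so an eigenvector is (-1, -3).
General solution: c_1e^(-t)(0,-1) + c_2e^(6t)(-1,-3).
Applying p(0)=2, q(0)=4 gives c_1=2, c_2=-2.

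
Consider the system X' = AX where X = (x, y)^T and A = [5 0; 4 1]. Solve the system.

Coefficient matrix A = [[5, 0], [4, 1]].
Characteristic polynomial det(A - λI) = λ^2 - 6λ + 5 = 0.
Eigenvalues λ = 5, 1.
For λ=5: (A-λI) row 2 is [4, -4], so an eigenvector is (1, 1).
For λ=1: (A-λI) row 1 is [4, 0], so an eigenvector is (0, -1).
General solution: c_1e^(5t)(1,1) + c_2e^(t)(0,-1).

x(t) = c_1e^(5t), y(t) = c_1e^(5t) - c_2e^(t)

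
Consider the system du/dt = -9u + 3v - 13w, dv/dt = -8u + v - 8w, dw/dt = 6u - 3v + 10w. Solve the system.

u(t) = C_1e^(4t) - C_2e^(t) + C_3e^(-3t), v(t) = C_2e^(t) + 2C_3e^(-3t), w(t) = -C_1e^(4t) + C_2e^(t)

Coefficient matrix A = [[-9, 3, -13], [-8, 1, -8], [6, -3, 10]].
det(A - λI) = 0 gives eigenvalues λ = 4, 1, -3.
For λ=4: eigenvector (1,0,-1).
For λ=1: eigenvector (-1,1,1).
For λ=-3: eigenvector (1,2,0).
General solution: C_1e^(4t)(1,0,-1) + C_2e^(t)(-1,1,1) + C_3e^(-3t)(1,2,0).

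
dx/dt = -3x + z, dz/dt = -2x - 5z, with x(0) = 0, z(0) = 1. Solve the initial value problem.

x(t) = e^(-4t)sin(t), z(t) = -e^(-4t)sin(t) + e^(-4t)cos(t)

Coefficient matrix A = [[-3, 1], [-2, -5]].
Characteristic polynomial det(A - λI) = λ^2 + 8λ + 17 = 0.
Eigenvalues λ = -4 ± i (complex conjugate pair).
For λ=-4+i: an eigenvector is (0,-1) - i(-1,1) = (0 + i, -1 - i).
A real fundamental pair from Re and Im of e^((-4+i)t)v: X_1 = e^(-4t)(cos(t)·(0,-1) + sin(t)·(-1,1)), X_2 = e^(-4t)(sin(t)·(0,-1) - cos(t)·(-1,1)).
General solution: K_1X_1 + K_2X_2.
Applying x(0)=0, z(0)=1 gives K_1=-1, K_2=0.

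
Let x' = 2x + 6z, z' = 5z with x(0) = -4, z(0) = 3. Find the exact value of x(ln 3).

1368

A = [[2,6],[0,5]]; eigenvalues λ = 2, 5.
Eigenvectors: (-1,0) for λ=2, (-2,-1) for λ=5.
From the initial condition, c_1 = 10, c_2 = -3.
x(ln 3) = (10)(3^2)(-1) + (-3)(3^5)(-2) = 1368.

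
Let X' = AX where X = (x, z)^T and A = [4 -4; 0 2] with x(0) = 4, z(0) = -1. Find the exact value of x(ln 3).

A = [[4,-4],[0,2]]; eigenvalues λ = 4, 2.
Eigenvectors: (-1,0) for λ=4, (-2,-1) for λ=2.
From the initial condition, c_1 = -6, c_2 = 1.
x(ln 3) = (-6)(3^4)(-1) + (1)(3^2)(-2) = 468.

468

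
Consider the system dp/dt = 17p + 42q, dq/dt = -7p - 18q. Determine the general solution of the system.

Coefficient matrix A = [[17, 42], [-7, -18]].
Characteristic polynomial det(A - λI) = λ^2 + λ - 12 = 0.
Eigenvalues λ = -4, 3.
For λ=-4: (A-λI) row 1 is [21, 42], so an eigenvector is (-2, 1).
For λ=3: (A-λI) row 1 is [14, 42], so an eigenvector is (-3, 1).
General solution: K_1e^(-4t)(-2,1) + K_2e^(3t)(-3,1).

p(t) = -2K_1e^(-4t) - 3K_2e^(3t), q(t) = K_1e^(-4t) + K_2e^(3t)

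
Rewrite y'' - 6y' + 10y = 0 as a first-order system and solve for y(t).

Let x_1 = y, x_2 = y'. Then x_1' = x_2 and x_2' = -10x_1 + 6x_2.
A = [[0,1],[-10,6]]; det(A-λI) = λ^2 - 6λ + 10.
Eigenvalues λ = 3 ± i.

y(t) = K_1e^(3t)cos(t) + K_2e^(3t)sin(t)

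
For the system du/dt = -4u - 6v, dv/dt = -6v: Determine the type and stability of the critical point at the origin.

A = [[-4,-6],[0,-6]]; det(A-λI) = λ^2 + 10λ + 24.
λ = -4, -6: both negative.

stable node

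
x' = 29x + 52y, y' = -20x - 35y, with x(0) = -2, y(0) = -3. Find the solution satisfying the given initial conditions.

x(t) = -55e^(-3t)sin(4t) - 2e^(-3t)cos(4t), y(t) = 34e^(-3t)sin(4t) - 3e^(-3t)cos(4t)

Coefficient matrix A = [[29, 52], [-20, -35]].
Characteristic polynomial det(A - λI) = λ^2 + 6λ + 25 = 0.
Eigenvalues λ = -3 ± 4i (complex conjugate pair).
For λ=-3+4i: an eigenvector is (2,-1) - i(3,-2) = (2 - 3i, -1 + 2i).
A real fundamental pair from Re and Im of e^((-3+4i)t)v: X_1 = e^(-3t)(cos(4t)·(2,-1) + sin(4t)·(3,-2)), X_2 = e^(-3t)(sin(4t)·(2,-1) - cos(4t)·(3,-2)).
General solution: C_1X_1 + C_2X_2.
Applying x(0)=-2, y(0)=-3 gives C_1=-13, C_2=-8.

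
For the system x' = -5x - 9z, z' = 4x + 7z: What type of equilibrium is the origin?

A = [[-5,-9],[4,7]]; det(A-λI) = λ^2 - 2λ + 1.
repeated λ = 1 with a single eigenvector.

unstable improper node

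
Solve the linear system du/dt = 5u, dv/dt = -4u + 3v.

u(t) = C_1e^(5t), v(t) = -2C_1e^(5t) + C_2e^(3t)

Coefficient matrix A = [[5, 0], [-4, 3]].
Characteristic polynomial det(A - λI) = λ^2 - 8λ + 15 = 0.
Eigenvalues λ = 5, 3.
For λ=5: (A-λI) row 2 is [-4, -2], so an eigenvector is (1, -2).
For λ=3: (A-λI) row 1 is [2, 0], so an eigenvector is (0, 1).
General solution: C_1e^(5t)(1,-2) + C_2e^(3t)(0,1).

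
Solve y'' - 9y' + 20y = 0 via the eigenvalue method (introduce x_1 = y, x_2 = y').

Let x_1 = y, x_2 = y'. Then x_1' = x_2 and x_2' = -20x_1 + 9x_2.
A = [[0,1],[-20,9]]; det(A-λI) = λ^2 - 9λ + 20.
Eigenvalues λ = 4, 5 with eigenvectors (1,4), (1,5).

y(t) = C_1e^(4t) + C_2e^(5t)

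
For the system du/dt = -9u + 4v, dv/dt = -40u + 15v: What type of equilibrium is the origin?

unstable spiral

A = [[-9,4],[-40,15]]; det(A-λI) = λ^2 - 6λ + 25.
λ = 3 ± 4i: positive real part.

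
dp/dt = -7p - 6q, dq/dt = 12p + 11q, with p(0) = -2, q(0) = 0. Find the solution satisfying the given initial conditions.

Coefficient matrix A = [[-7, -6], [12, 11]].
Characteristic polynomial det(A - λI) = λ^2 - 4λ - 5 = 0.
Eigenvalues λ = -1, 5.
For λ=-1: (A-λI) row 1 is [-6, -6], so an eigenvector is (1, -1).
For λ=5: (A-λI) row 1 is [-12, -6], so an eigenvector is (-1, 2).
General solution: C_1e^(-t)(1,-1) + C_2e^(5t)(-1,2).
Applying p(0)=-2, q(0)=0 gives C_1=-4, C_2=-2.

p(t) = 2e^(5t) - 4e^(-t), q(t) = -4e^(5t) + 4e^(-t)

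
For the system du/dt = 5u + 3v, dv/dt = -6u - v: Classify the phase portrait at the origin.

A = [[5,3],[-6,-1]]; det(A-λI) = λ^2 - 4λ + 13.
λ = 2 ± 3i: positive real part.

unstable spiral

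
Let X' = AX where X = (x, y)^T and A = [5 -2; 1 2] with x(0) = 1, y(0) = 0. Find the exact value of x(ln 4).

A = [[5,-2],[1,2]]; eigenvalues λ = 4, 3.
Eigenvectors: (2,1) for λ=4, (1,1) for λ=3.
From the initial condition, c_1 = 1, c_2 = -1.
x(ln 4) = (1)(4^4)(2) + (-1)(4^3)(1) = 448.

448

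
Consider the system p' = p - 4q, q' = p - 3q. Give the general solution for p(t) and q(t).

p(t) = 2C_1e^(-t) + 2C_2te^(-t) + 3C_2e^(-t), q(t) = C_1e^(-t) + C_2te^(-t) + C_2e^(-t)

Coefficient matrix A = [[1, -4], [1, -3]].
Characteristic polynomial det(A - λI) = λ^2 + 2λ + 1 = 0.
Single eigenvalue λ = -1 with algebraic multiplicity 2.
Eigenvector v = (2,1); generalized eigenvector w with (A-λI)w=v is (3,1).
General solution: e^(-t)[C_1·v + C_2·(t·v + w)].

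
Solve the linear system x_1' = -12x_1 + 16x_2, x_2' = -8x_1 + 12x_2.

Coefficient matrix A = [[-12, 16], [-8, 12]].
Characteristic polynomial det(A - λI) = λ^2 - 16 = 0.
Eigenvalues λ = 4, -4.
For λ=4: (A-λI) row 1 is [-16, 16], so an eigenvector is (1, 1).
For λ=-4: (A-λI) row 1 is [-8, 16], so an eigenvector is (-2, -1).
General solution: c_1e^(4t)(1,1) + c_2e^(-4t)(-2,-1).

x_1(t) = c_1e^(4t) - 2c_2e^(-4t), x_2(t) = c_1e^(4t) - c_2e^(-4t)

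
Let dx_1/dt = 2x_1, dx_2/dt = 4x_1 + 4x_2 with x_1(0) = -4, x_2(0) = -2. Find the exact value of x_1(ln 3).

-36

A = [[2,0],[4,4]]; eigenvalues λ = 4, 2.
Eigenvectors: (0,1) for λ=4, (-1,2) for λ=2.
From the initial condition, c_1 = -10, c_2 = 4.
x_1(ln 3) = (-10)(3^4)(0) + (4)(3^2)(-1) = -36.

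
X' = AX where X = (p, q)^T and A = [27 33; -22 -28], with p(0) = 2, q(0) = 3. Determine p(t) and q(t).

p(t) = 15e^(5t) - 13e^(-6t), q(t) = -10e^(5t) + 13e^(-6t)

Coefficient matrix A = [[27, 33], [-22, -28]].
Characteristic polynomial det(A - λI) = λ^2 + λ - 30 = 0.
Eigenvalues λ = -6, 5.
For λ=-6: (A-λI) row 1 is [33, 33], so an eigenvector is (1, -1).
For λ=5: (A-λI) row 1 is [22, 33], so an eigenvector is (3, -2).
General solution: K_1e^(-6t)(1,-1) + K_2e^(5t)(3,-2).
Applying p(0)=2, q(0)=3 gives K_1=-13, K_2=5.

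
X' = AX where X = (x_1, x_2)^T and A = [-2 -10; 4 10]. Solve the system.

x_1(t) = -2K_1e^(4t)sin(2t) - K_1e^(4t)cos(2t) - K_2e^(4t)sin(2t) + 2K_2e^(4t)cos(2t), x_2(t) = K_1e^(4t)sin(2t) + K_1e^(4t)cos(2t) + K_2e^(4t)sin(2t) - K_2e^(4t)cos(2t)

Coefficient matrix A = [[-2, -10], [4, 10]].
Characteristic polynomial det(A - λI) = λ^2 - 8λ + 20 = 0.
Eigenvalues λ = 4 ± 2i (complex conjugate pair).
For λ=4+2i: an eigenvector is (-1,1) - i(-2,1) = (-1 + 2i, 1 - i).
A real fundamental pair from Re and Im of e^((4+2i)t)v: X_1 = e^(4t)(cos(2t)·(-1,1) + sin(2t)·(-2,1)), X_2 = e^(4t)(sin(2t)·(-1,1) - cos(2t)·(-2,1)).
General solution: K_1X_1 + K_2X_2.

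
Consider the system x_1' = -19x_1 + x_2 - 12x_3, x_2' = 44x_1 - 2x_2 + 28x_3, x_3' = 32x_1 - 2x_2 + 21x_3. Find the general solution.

x_1(t) = 2c_1e^(-3t) + c_2e^(2t) + c_3e^(t), x_2(t) = -4c_1e^(-3t) - 3c_2e^(2t) - 4c_3e^(t), x_3(t) = -3c_1e^(-3t) - 2c_2e^(2t) - 2c_3e^(t)

Coefficient matrix A = [[-19, 1, -12], [44, -2, 28], [32, -2, 21]].
det(A - λI) = 0 gives eigenvalues λ = -3, 2, 1.
For λ=-3: eigenvector (2,-4,-3).
For λ=2: eigenvector (1,-3,-2).
For λ=1: eigenvector (1,-4,-2).
General solution: c_1e^(-3t)(2,-4,-3) + c_2e^(2t)(1,-3,-2) + c_3e^(t)(1,-4,-2).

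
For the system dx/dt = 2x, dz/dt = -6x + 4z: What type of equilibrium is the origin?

A = [[2,0],[-6,4]]; det(A-λI) = λ^2 - 6λ + 8.
λ = 2, 4: both positive.

unstable node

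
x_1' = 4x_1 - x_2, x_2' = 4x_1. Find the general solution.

x_1(t) = -c_1e^(2t) - c_2te^(2t), x_2(t) = -2c_1e^(2t) - 2c_2te^(2t) + c_2e^(2t)

Coefficient matrix A = [[4, -1], [4, 0]].
Characteristic polynomial det(A - λI) = λ^2 - 4λ + 4 = 0.
Single eigenvalue λ = 2 with algebraic multiplicity 2.
Eigenvector v = (-1,-2); generalized eigenvector w with (A-λI)w=v is (0,1).
General solution: e^(2t)[c_1·v + c_2·(t·v + w)].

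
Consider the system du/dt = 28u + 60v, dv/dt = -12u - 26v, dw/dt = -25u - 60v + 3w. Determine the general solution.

u(t) = -2c_1e^(-2t) - 5c_2e^(4t), v(t) = c_1e^(-2t) + 2c_2e^(4t), w(t) = 2c_1e^(-2t) + 5c_2e^(4t) - c_3e^(3t)

Coefficient matrix A = [[28, 60, 0], [-12, -26, 0], [-25, -60, 3]].
det(A - λI) = 0 gives eigenvalues λ = -2, 4, 3.
For λ=-2: eigenvector (-2,1,2).
For λ=4: eigenvector (-5,2,5).
For λ=3: eigenvector (0,0,-1).
General solution: c_1e^(-2t)(-2,1,2) + c_2e^(4t)(-5,2,5) + c_3e^(3t)(0,0,-1).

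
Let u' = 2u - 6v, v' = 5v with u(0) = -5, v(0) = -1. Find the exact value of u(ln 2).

A = [[2,-6],[0,5]]; eigenvalues λ = 5, 2.
Eigenvectors: (-2,1) for λ=5, (-1,0) for λ=2.
From the initial condition, c_1 = -1, c_2 = 7.
u(ln 2) = (-1)(2^5)(-2) + (7)(2^2)(-1) = 36.

36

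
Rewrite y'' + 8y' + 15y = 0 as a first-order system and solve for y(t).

y(t) = C_1e^(-3t) + C_2e^(-5t)

Let x_1 = y, x_2 = y'. Then x_1' = x_2 and x_2' = -15x_1 - 8x_2.
A = [[0,1],[-15,-8]]; det(A-λI) = λ^2 + 8λ + 15.
Eigenvalues λ = -3, -5 with eigenvectors (1,-3), (1,-5).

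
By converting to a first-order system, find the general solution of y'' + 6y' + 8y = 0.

y(t) = K_1e^(-2t) + K_2e^(-4t)

Let x_1 = y, x_2 = y'. Then x_1' = x_2 and x_2' = -8x_1 - 6x_2.
A = [[0,1],[-8,-6]]; det(A-λI) = λ^2 + 6λ + 8.
Eigenvalues λ = -2, -4 with eigenvectors (1,-2), (1,-4).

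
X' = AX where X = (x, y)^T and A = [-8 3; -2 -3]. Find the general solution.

Coefficient matrix A = [[-8, 3], [-2, -3]].
Characteristic polynomial det(A - λI) = λ^2 + 11λ + 30 = 0.
Eigenvalues λ = -5, -6.
For λ=-5: (A-λI) row 1 is [-3, 3], so an eigenvector is (-1, -1).
For λ=-6: (A-λI) row 1 is [-2, 3], so an eigenvector is (-3, -2).
General solution: C_1e^(-5t)(-1,-1) + C_2e^(-6t)(-3,-2).

x(t) = -C_1e^(-5t) - 3C_2e^(-6t), y(t) = -C_1e^(-5t) - 2C_2e^(-6t)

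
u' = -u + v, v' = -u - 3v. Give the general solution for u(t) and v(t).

u(t) = -C_1e^(-2t) - C_2te^(-2t) - C_2e^(-2t), v(t) = C_1e^(-2t) + C_2te^(-2t)

Coefficient matrix A = [[-1, 1], [-1, -3]].
Characteristic polynomial det(A - λI) = λ^2 + 4λ + 4 = 0.
Single eigenvalue λ = -2 with algebraic multiplicity 2.
Eigenvector v = (-1,1); generalized eigenvector w with (A-λI)w=v is (-1,0).
General solution: e^(-2t)[C_1·v + C_2·(t·v + w)].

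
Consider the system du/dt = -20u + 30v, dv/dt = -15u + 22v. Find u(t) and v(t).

u(t) = K_1e^(t)sin(3t) - 3K_1e^(t)cos(3t) - 3K_2e^(t)sin(3t) - K_2e^(t)cos(3t), v(t) = K_1e^(t)sin(3t) - 2K_1e^(t)cos(3t) - 2K_2e^(t)sin(3t) - K_2e^(t)cos(3t)

Coefficient matrix A = [[-20, 30], [-15, 22]].
Characteristic polynomial det(A - λI) = λ^2 - 2λ + 10 = 0.
Eigenvalues λ = 1 ± 3i (complex conjugate pair).
For λ=1+3i: an eigenvector is (-3,-2) - i(1,1) = (-3 - i, -2 - i).
A real fundamental pair from Re and Im of e^((1+3i)t)v: X_1 = e^(t)(cos(3t)·(-3,-2) + sin(3t)·(1,1)), X_2 = e^(t)(sin(3t)·(-3,-2) - cos(3t)·(1,1)).
General solution: K_1X_1 + K_2X_2.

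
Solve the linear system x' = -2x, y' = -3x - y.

Coefficient matrix A = [[-2, 0], [-3, -1]].
Characteristic polynomial det(A - λI) = λ^2 + 3λ + 2 = 0.
Eigenvalues λ = -2, -1.
For λ=-2: (A-λI) row 2 is [-3, 1], so an eigenvector is (1, 3).
For λ=-1: (A-λI) row 1 is [-1, 0], so an eigenvector is (0, 1).
General solution: c_1e^(-2t)(1,3) + c_2e^(-t)(0,1).

x(t) = c_1e^(-2t), y(t) = 3c_1e^(-2t) + c_2e^(-t)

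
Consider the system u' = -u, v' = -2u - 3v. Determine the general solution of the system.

u(t) = -C_2e^(-t), v(t) = -C_1e^(-3t) + C_2e^(-t)

Coefficient matrix A = [[-1, 0], [-2, -3]].
Characteristic polynomial det(A - λI) = λ^2 + 4λ + 3 = 0.
Eigenvalues λ = -3, -1.
For λ=-3: (A-λI) row 1 is [2, 0], so an eigenvector is (0, -1).
For λ=-1: (A-λI) row 2 is [-2, -2], so an eigenvector is (-1, 1).
General solution: C_1e^(-3t)(0,-1) + C_2e^(-t)(-1,1).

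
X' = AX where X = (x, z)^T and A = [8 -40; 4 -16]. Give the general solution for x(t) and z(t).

Coefficient matrix A = [[8, -40], [4, -16]].
Characteristic polynomial det(A - λI) = λ^2 + 8λ + 32 = 0.
Eigenvalues λ = -4 ± 4i (complex conjugate pair).
For λ=-4+4i: an eigenvector is (3,1) - i(-1,0) = (3 + i, 1).
A real fundamental pair from Re and Im of e^((-4+4i)t)v: X_1 = e^(-4t)(cos(4t)·(3,1) + sin(4t)·(-1,0)), X_2 = e^(-4t)(sin(4t)·(3,1) - cos(4t)·(-1,0)).
General solution: C_1X_1 + C_2X_2.

x(t) = -C_1e^(-4t)sin(4t) + 3C_1e^(-4t)cos(4t) + 3C_2e^(-4t)sin(4t) + C_2e^(-4t)cos(4t), z(t) = C_1e^(-4t)cos(4t) + C_2e^(-4t)sin(4t)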